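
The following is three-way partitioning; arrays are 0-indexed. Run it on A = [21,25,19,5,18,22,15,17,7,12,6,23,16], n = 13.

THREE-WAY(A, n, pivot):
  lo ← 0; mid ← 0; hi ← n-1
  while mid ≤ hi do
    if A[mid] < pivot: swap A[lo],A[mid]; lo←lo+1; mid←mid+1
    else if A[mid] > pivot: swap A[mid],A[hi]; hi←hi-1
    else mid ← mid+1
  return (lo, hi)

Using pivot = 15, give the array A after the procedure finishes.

[6,12,7,5,15,22,17,18,19,25,23,16,21]

lo=0 mid=0 hi=12
21>15: swap(0,12), hi=11 ⇒ [16,25,19,5,18,22,15,17,7,12,6,23,21]
16>15: swap(0,11), hi=10 ⇒ [23,25,19,5,18,22,15,17,7,12,6,16,21]
23>15: swap(0,10), hi=9 ⇒ [6,25,19,5,18,22,15,17,7,12,23,16,21]
6<15: swap(0,0), lo=1 mid=1 ⇒ [6,25,19,5,18,22,15,17,7,12,23,16,21]
25>15: swap(1,9), hi=8 ⇒ [6,12,19,5,18,22,15,17,7,25,23,16,21]
12<15: swap(1,1), lo=2 mid=2 ⇒ [6,12,19,5,18,22,15,17,7,25,23,16,21]
19>15: swap(2,8), hi=7 ⇒ [6,12,7,5,18,22,15,17,19,25,23,16,21]
7<15: swap(2,2), lo=3 mid=3 ⇒ [6,12,7,5,18,22,15,17,19,25,23,16,21]
5<15: swap(3,3), lo=4 mid=4 ⇒ [6,12,7,5,18,22,15,17,19,25,23,16,21]
18>15: swap(4,7), hi=6 ⇒ [6,12,7,5,17,22,15,18,19,25,23,16,21]
17>15: swap(4,6), hi=5 ⇒ [6,12,7,5,15,22,17,18,19,25,23,16,21]
15=15: mid=5
22>15: swap(5,5), hi=4 ⇒ [6,12,7,5,15,22,17,18,19,25,23,16,21]
done. lo=4 hi=4; A=[6,12,7,5,15,22,17,18,19,25,23,16,21]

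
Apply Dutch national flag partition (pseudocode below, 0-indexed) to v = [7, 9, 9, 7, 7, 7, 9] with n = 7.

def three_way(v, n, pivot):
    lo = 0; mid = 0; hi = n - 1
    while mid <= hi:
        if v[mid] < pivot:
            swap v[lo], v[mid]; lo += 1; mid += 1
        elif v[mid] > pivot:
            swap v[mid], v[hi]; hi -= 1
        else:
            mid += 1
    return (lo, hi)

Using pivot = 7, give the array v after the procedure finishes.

[7, 7, 7, 7, 9, 9, 9]

pivot = 7; lo=0, mid=0, hi=6
v[mid]=7=7: mid=1
v[mid]=9>7: swap v[1],v[6]; hi=5 → [7, 9, 9, 7, 7, 7, 9]
v[mid]=9>7: swap v[1],v[5]; hi=4 → [7, 7, 9, 7, 7, 9, 9]
v[mid]=7=7: mid=2
v[mid]=9>7: swap v[2],v[4]; hi=3 → [7, 7, 7, 7, 9, 9, 9]
v[mid]=7=7: mid=3
v[mid]=7=7: mid=4
end: lo=0, hi=3; v = [7, 7, 7, 7, 9, 9, 9]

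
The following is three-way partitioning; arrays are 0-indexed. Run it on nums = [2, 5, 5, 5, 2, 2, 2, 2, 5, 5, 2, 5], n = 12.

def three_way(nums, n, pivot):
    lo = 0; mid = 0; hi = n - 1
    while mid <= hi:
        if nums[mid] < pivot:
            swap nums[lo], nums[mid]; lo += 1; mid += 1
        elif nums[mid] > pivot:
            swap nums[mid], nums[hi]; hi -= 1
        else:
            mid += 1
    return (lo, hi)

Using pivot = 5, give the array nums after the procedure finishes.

lo=0 mid=0 hi=11
2<5: swap(0,0), lo=1 mid=1 ⇒ [2, 5, 5, 5, 2, 2, 2, 2, 5, 5, 2, 5]
5=5: mid=2
5=5: mid=3
5=5: mid=4
2<5: swap(1,4), lo=2 mid=5 ⇒ [2, 2, 5, 5, 5, 2, 2, 2, 5, 5, 2, 5]
2<5: swap(2,5), lo=3 mid=6 ⇒ [2, 2, 2, 5, 5, 5, 2, 2, 5, 5, 2, 5]
2<5: swap(3,6), lo=4 mid=7 ⇒ [2, 2, 2, 2, 5, 5, 5, 2, 5, 5, 2, 5]
2<5: swap(4,7), lo=5 mid=8 ⇒ [2, 2, 2, 2, 2, 5, 5, 5, 5, 5, 2, 5]
5=5: mid=9
5=5: mid=10
2<5: swap(5,10), lo=6 mid=11 ⇒ [2, 2, 2, 2, 2, 2, 5, 5, 5, 5, 5, 5]
5=5: mid=12
done. lo=6 hi=11; nums=[2, 2, 2, 2, 2, 2, 5, 5, 5, 5, 5, 5]

[2, 2, 2, 2, 2, 2, 5, 5, 5, 5, 5, 5]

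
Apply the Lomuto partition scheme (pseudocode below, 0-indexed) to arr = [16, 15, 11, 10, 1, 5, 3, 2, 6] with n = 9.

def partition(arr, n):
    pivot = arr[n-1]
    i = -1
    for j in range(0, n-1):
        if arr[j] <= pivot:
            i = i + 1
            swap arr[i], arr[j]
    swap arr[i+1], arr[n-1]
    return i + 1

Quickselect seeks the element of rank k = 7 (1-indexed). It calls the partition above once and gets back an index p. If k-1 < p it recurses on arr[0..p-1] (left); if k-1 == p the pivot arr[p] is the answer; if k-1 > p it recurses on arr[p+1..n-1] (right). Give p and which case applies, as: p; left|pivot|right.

pivot = arr[8] = 6; i = -1
j=0: arr[0]=16 > 6 → no swap
j=1: arr[1]=15 > 6 → no swap
j=2: arr[2]=11 > 6 → no swap
j=3: arr[3]=10 > 6 → no swap
j=4: arr[4]=1 ≤ 6 → i=0, swap arr[0],arr[4] → [1, 15, 11, 10, 16, 5, 3, 2, 6]
j=5: arr[5]=5 ≤ 6 → i=1, swap arr[1],arr[5] → [1, 5, 11, 10, 16, 15, 3, 2, 6]
j=6: arr[6]=3 ≤ 6 → i=2, swap arr[2],arr[6] → [1, 5, 3, 10, 16, 15, 11, 2, 6]
j=7: arr[7]=2 ≤ 6 → i=3, swap arr[3],arr[7] → [1, 5, 3, 2, 16, 15, 11, 10, 6]
final swap arr[4],arr[8] → [1, 5, 3, 2, 6, 15, 11, 10, 16]; return 4
p = 4; k-1 = 6 > 4 ⇒ right

4; right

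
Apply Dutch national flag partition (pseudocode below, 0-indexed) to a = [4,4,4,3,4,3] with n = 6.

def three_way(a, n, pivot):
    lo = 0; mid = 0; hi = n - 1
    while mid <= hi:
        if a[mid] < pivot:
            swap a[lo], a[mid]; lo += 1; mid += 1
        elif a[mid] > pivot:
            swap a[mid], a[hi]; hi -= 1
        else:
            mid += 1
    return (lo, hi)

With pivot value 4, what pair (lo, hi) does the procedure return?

(2, 5)

pivot = 4; lo=0, mid=0, hi=5
a[mid]=4=4: mid=1
a[mid]=4=4: mid=2
a[mid]=4=4: mid=3
a[mid]=3<4: swap a[0],a[3]; lo=1,mid=4 → [3,4,4,4,4,3]
a[mid]=4=4: mid=5
a[mid]=3<4: swap a[1],a[5]; lo=2,mid=6 → [3,3,4,4,4,4]
end: lo=2, hi=5; a = [3,3,4,4,4,4]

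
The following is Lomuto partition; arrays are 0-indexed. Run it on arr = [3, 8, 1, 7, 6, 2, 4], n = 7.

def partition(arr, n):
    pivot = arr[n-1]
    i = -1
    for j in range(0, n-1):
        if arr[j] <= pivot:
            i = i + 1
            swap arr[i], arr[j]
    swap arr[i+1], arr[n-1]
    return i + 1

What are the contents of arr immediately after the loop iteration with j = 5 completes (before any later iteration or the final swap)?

[3, 1, 2, 7, 6, 8, 4]

pivot=4, i=-1
j=0: 3≤4, i=0, swap(0,0) ⇒ [3, 8, 1, 7, 6, 2, 4]
j=1: 8>4, skip
j=2: 1≤4, i=1, swap(1,2) ⇒ [3, 1, 8, 7, 6, 2, 4]
j=3: 7>4, skip
j=4: 6>4, skip
j=5: 2≤4, i=2, swap(2,5) ⇒ [3, 1, 2, 7, 6, 8, 4]
(after j=5) arr = [3, 1, 2, 7, 6, 8, 4]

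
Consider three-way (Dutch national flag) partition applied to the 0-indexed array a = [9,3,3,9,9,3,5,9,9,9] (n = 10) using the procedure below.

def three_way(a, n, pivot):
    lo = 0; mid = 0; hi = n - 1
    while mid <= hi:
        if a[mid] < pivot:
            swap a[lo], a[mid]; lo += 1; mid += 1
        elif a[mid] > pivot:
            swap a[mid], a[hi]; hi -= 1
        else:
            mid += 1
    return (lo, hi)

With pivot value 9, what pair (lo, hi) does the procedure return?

(4, 9)

lo=0 mid=0 hi=9
9=9: mid=1
3<9: swap(0,1), lo=1 mid=2 ⇒ [3,9,3,9,9,3,5,9,9,9]
3<9: swap(1,2), lo=2 mid=3 ⇒ [3,3,9,9,9,3,5,9,9,9]
9=9: mid=4
9=9: mid=5
3<9: swap(2,5), lo=3 mid=6 ⇒ [3,3,3,9,9,9,5,9,9,9]
5<9: swap(3,6), lo=4 mid=7 ⇒ [3,3,3,5,9,9,9,9,9,9]
9=9: mid=8
9=9: mid=9
9=9: mid=10
done. lo=4 hi=9; a=[3,3,3,5,9,9,9,9,9,9]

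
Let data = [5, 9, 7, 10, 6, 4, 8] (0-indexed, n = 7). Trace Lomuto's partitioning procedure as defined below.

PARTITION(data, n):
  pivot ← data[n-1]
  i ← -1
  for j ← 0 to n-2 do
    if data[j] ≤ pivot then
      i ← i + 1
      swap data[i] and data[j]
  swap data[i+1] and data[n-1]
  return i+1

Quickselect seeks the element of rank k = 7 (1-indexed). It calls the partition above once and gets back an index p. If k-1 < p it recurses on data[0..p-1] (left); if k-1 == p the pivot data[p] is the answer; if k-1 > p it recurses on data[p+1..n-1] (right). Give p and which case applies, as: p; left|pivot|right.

4; right

pivot = data[6] = 8; i = -1
j=0: data[0]=5 ≤ 8 → i=0, swap data[0],data[0] (no change) → [5, 9, 7, 10, 6, 4, 8]
j=1: data[1]=9 > 8 → no swap
j=2: data[2]=7 ≤ 8 → i=1, swap data[1],data[2] → [5, 7, 9, 10, 6, 4, 8]
j=3: data[3]=10 > 8 → no swap
j=4: data[4]=6 ≤ 8 → i=2, swap data[2],data[4] → [5, 7, 6, 10, 9, 4, 8]
j=5: data[5]=4 ≤ 8 → i=3, swap data[3],data[5] → [5, 7, 6, 4, 9, 10, 8]
final swap data[4],data[6] → [5, 7, 6, 4, 8, 10, 9]; return 4
p = 4; k-1 = 6 > 4 ⇒ right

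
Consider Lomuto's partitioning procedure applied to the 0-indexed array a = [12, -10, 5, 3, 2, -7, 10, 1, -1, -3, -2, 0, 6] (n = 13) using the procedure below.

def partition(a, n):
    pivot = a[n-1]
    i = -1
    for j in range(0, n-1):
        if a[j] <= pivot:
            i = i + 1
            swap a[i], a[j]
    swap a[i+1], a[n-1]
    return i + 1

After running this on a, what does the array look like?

[-10, 5, 3, 2, -7, 1, -1, -3, -2, 0, 6, 12, 10]

pivot=6, i=-1
j=0: 12>6, skip
j=1: -10≤6, i=0, swap(0,1) ⇒ [-10, 12, 5, 3, 2, -7, 10, 1, -1, -3, -2, 0, 6]
j=2: 5≤6, i=1, swap(1,2) ⇒ [-10, 5, 12, 3, 2, -7, 10, 1, -1, -3, -2, 0, 6]
j=3: 3≤6, i=2, swap(2,3) ⇒ [-10, 5, 3, 12, 2, -7, 10, 1, -1, -3, -2, 0, 6]
j=4: 2≤6, i=3, swap(3,4) ⇒ [-10, 5, 3, 2, 12, -7, 10, 1, -1, -3, -2, 0, 6]
j=5: -7≤6, i=4, swap(4,5) ⇒ [-10, 5, 3, 2, -7, 12, 10, 1, -1, -3, -2, 0, 6]
j=6: 10>6, skip
j=7: 1≤6, i=5, swap(5,7) ⇒ [-10, 5, 3, 2, -7, 1, 10, 12, -1, -3, -2, 0, 6]
j=8: -1≤6, i=6, swap(6,8) ⇒ [-10, 5, 3, 2, -7, 1, -1, 12, 10, -3, -2, 0, 6]
j=9: -3≤6, i=7, swap(7,9) ⇒ [-10, 5, 3, 2, -7, 1, -1, -3, 10, 12, -2, 0, 6]
j=10: -2≤6, i=8, swap(8,10) ⇒ [-10, 5, 3, 2, -7, 1, -1, -3, -2, 12, 10, 0, 6]
j=11: 0≤6, i=9, swap(9,11) ⇒ [-10, 5, 3, 2, -7, 1, -1, -3, -2, 0, 10, 12, 6]
swap(10,12) ⇒ [-10, 5, 3, 2, -7, 1, -1, -3, -2, 0, 6, 12, 10]; return 10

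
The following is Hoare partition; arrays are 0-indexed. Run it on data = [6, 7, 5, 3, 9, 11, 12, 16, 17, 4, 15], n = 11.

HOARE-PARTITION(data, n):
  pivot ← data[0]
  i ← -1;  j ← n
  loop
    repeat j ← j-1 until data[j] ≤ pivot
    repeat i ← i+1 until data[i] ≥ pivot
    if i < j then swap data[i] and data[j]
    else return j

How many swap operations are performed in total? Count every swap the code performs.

2

pivot=6
j stops at 9 (4), i stops at 0 (6); swap ⇒ [4, 7, 5, 3, 9, 11, 12, 16, 17, 6, 15]
j stops at 3 (3), i stops at 1 (7); swap ⇒ [4, 3, 5, 7, 9, 11, 12, 16, 17, 6, 15]
j stops at 2, i stops at 3; i≥j ⇒ return 2. data=[4, 3, 5, 7, 9, 11, 12, 16, 17, 6, 15]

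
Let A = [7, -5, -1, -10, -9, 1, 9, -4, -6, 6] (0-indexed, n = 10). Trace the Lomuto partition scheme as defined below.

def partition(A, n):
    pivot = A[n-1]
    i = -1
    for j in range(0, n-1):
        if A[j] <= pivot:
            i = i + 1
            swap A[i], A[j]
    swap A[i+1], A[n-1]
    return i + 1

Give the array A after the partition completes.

[-5, -1, -10, -9, 1, -4, -6, 6, 9, 7]

pivot=6, i=-1
j=0: 7>6, skip
j=1: -5≤6, i=0, swap(0,1) ⇒ [-5, 7, -1, -10, -9, 1, 9, -4, -6, 6]
j=2: -1≤6, i=1, swap(1,2) ⇒ [-5, -1, 7, -10, -9, 1, 9, -4, -6, 6]
j=3: -10≤6, i=2, swap(2,3) ⇒ [-5, -1, -10, 7, -9, 1, 9, -4, -6, 6]
j=4: -9≤6, i=3, swap(3,4) ⇒ [-5, -1, -10, -9, 7, 1, 9, -4, -6, 6]
j=5: 1≤6, i=4, swap(4,5) ⇒ [-5, -1, -10, -9, 1, 7, 9, -4, -6, 6]
j=6: 9>6, skip
j=7: -4≤6, i=5, swap(5,7) ⇒ [-5, -1, -10, -9, 1, -4, 9, 7, -6, 6]
j=8: -6≤6, i=6, swap(6,8) ⇒ [-5, -1, -10, -9, 1, -4, -6, 7, 9, 6]
swap(7,9) ⇒ [-5, -1, -10, -9, 1, -4, -6, 6, 9, 7]; return 7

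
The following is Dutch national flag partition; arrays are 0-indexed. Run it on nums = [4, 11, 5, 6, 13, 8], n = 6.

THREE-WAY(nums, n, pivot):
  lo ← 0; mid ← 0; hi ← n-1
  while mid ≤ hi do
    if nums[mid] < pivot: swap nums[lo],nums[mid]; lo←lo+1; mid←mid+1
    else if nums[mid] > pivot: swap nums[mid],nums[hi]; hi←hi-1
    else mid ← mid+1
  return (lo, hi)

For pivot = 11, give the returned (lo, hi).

(4, 4)

lo=0 mid=0 hi=5
4<11: swap(0,0), lo=1 mid=1 ⇒ [4, 11, 5, 6, 13, 8]
11=11: mid=2
5<11: swap(1,2), lo=2 mid=3 ⇒ [4, 5, 11, 6, 13, 8]
6<11: swap(2,3), lo=3 mid=4 ⇒ [4, 5, 6, 11, 13, 8]
13>11: swap(4,5), hi=4 ⇒ [4, 5, 6, 11, 8, 13]
8<11: swap(3,4), lo=4 mid=5 ⇒ [4, 5, 6, 8, 11, 13]
done. lo=4 hi=4; nums=[4, 5, 6, 8, 11, 13]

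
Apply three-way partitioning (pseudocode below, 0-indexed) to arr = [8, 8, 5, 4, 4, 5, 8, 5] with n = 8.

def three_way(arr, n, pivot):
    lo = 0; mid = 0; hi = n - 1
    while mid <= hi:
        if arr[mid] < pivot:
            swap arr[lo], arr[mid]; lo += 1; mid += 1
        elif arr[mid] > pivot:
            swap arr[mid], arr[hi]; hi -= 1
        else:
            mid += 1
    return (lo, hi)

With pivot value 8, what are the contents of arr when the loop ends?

[5, 4, 4, 5, 5, 8, 8, 8]

lo=0 mid=0 hi=7
8=8: mid=1
8=8: mid=2
5<8: swap(0,2), lo=1 mid=3 ⇒ [5, 8, 8, 4, 4, 5, 8, 5]
4<8: swap(1,3), lo=2 mid=4 ⇒ [5, 4, 8, 8, 4, 5, 8, 5]
4<8: swap(2,4), lo=3 mid=5 ⇒ [5, 4, 4, 8, 8, 5, 8, 5]
5<8: swap(3,5), lo=4 mid=6 ⇒ [5, 4, 4, 5, 8, 8, 8, 5]
8=8: mid=7
5<8: swap(4,7), lo=5 mid=8 ⇒ [5, 4, 4, 5, 5, 8, 8, 8]
done. lo=5 hi=7; arr=[5, 4, 4, 5, 5, 8, 8, 8]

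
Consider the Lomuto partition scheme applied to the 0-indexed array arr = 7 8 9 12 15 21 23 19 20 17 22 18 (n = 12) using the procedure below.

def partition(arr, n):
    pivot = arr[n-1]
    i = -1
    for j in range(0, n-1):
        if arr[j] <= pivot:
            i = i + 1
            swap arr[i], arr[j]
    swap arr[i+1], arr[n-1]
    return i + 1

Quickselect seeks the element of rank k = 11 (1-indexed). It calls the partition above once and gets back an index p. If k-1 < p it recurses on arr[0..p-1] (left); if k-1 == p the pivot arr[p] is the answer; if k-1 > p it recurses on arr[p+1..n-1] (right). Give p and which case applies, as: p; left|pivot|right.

6; right

pivot = arr[11] = 18; i = -1
j=0: arr[0]=7 ≤ 18 → i=0, swap arr[0],arr[0] (no change) → 7 8 9 12 15 21 23 19 20 17 22 18
j=1: arr[1]=8 ≤ 18 → i=1, swap arr[1],arr[1] (no change) → 7 8 9 12 15 21 23 19 20 17 22 18
j=2: arr[2]=9 ≤ 18 → i=2, swap arr[2],arr[2] (no change) → 7 8 9 12 15 21 23 19 20 17 22 18
j=3: arr[3]=12 ≤ 18 → i=3, swap arr[3],arr[3] (no change) → 7 8 9 12 15 21 23 19 20 17 22 18
j=4: arr[4]=15 ≤ 18 → i=4, swap arr[4],arr[4] (no change) → 7 8 9 12 15 21 23 19 20 17 22 18
j=5: arr[5]=21 > 18 → no swap
j=6: arr[6]=23 > 18 → no swap
j=7: arr[7]=19 > 18 → no swap
j=8: arr[8]=20 > 18 → no swap
j=9: arr[9]=17 ≤ 18 → i=5, swap arr[5],arr[9] → 7 8 9 12 15 17 23 19 20 21 22 18
j=10: arr[10]=22 > 18 → no swap
final swap arr[6],arr[11] → 7 8 9 12 15 17 18 19 20 21 22 23; return 6
p = 6; k-1 = 10 > 6 ⇒ right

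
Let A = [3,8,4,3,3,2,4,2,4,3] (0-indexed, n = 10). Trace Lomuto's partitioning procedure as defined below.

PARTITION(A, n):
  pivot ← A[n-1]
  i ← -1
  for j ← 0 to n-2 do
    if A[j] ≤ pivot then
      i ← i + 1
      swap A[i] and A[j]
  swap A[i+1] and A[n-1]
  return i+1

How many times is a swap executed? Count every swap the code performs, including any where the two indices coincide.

6

pivot=3, i=-1
j=0: 3≤3, i=0, swap(0,0) ⇒ [3,8,4,3,3,2,4,2,4,3]
j=1: 8>3, skip
j=2: 4>3, skip
j=3: 3≤3, i=1, swap(1,3) ⇒ [3,3,4,8,3,2,4,2,4,3]
j=4: 3≤3, i=2, swap(2,4) ⇒ [3,3,3,8,4,2,4,2,4,3]
j=5: 2≤3, i=3, swap(3,5) ⇒ [3,3,3,2,4,8,4,2,4,3]
j=6: 4>3, skip
j=7: 2≤3, i=4, swap(4,7) ⇒ [3,3,3,2,2,8,4,4,4,3]
j=8: 4>3, skip
swap(5,9) ⇒ [3,3,3,2,2,3,4,4,4,8]; return 5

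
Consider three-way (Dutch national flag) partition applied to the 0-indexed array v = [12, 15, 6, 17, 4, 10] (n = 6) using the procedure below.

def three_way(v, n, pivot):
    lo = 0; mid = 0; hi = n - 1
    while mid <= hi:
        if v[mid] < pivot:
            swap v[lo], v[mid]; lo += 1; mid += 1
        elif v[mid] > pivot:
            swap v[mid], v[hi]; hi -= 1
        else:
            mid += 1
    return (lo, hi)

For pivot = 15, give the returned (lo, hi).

pivot = 15; lo=0, mid=0, hi=5
v[mid]=12<15: swap v[0],v[0]; lo=1,mid=1 → [12, 15, 6, 17, 4, 10]
v[mid]=15=15: mid=2
v[mid]=6<15: swap v[1],v[2]; lo=2,mid=3 → [12, 6, 15, 17, 4, 10]
v[mid]=17>15: swap v[3],v[5]; hi=4 → [12, 6, 15, 10, 4, 17]
v[mid]=10<15: swap v[2],v[3]; lo=3,mid=4 → [12, 6, 10, 15, 4, 17]
v[mid]=4<15: swap v[3],v[4]; lo=4,mid=5 → [12, 6, 10, 4, 15, 17]
end: lo=4, hi=4; v = [12, 6, 10, 4, 15, 17]

(4, 4)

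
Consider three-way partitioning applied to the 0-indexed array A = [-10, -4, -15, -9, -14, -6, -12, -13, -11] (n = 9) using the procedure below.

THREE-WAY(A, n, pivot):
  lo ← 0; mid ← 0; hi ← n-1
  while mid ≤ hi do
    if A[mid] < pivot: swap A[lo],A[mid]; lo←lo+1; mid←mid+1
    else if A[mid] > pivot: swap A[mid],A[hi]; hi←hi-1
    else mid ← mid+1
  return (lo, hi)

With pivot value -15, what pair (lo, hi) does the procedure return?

(0, 0)

lo=0 mid=0 hi=8
-10>-15: swap(0,8), hi=7 ⇒ [-11, -4, -15, -9, -14, -6, -12, -13, -10]
-11>-15: swap(0,7), hi=6 ⇒ [-13, -4, -15, -9, -14, -6, -12, -11, -10]
-13>-15: swap(0,6), hi=5 ⇒ [-12, -4, -15, -9, -14, -6, -13, -11, -10]
-12>-15: swap(0,5), hi=4 ⇒ [-6, -4, -15, -9, -14, -12, -13, -11, -10]
-6>-15: swap(0,4), hi=3 ⇒ [-14, -4, -15, -9, -6, -12, -13, -11, -10]
-14>-15: swap(0,3), hi=2 ⇒ [-9, -4, -15, -14, -6, -12, -13, -11, -10]
-9>-15: swap(0,2), hi=1 ⇒ [-15, -4, -9, -14, -6, -12, -13, -11, -10]
-15=-15: mid=1
-4>-15: swap(1,1), hi=0 ⇒ [-15, -4, -9, -14, -6, -12, -13, -11, -10]
done. lo=0 hi=0; A=[-15, -4, -9, -14, -6, -12, -13, -11, -10]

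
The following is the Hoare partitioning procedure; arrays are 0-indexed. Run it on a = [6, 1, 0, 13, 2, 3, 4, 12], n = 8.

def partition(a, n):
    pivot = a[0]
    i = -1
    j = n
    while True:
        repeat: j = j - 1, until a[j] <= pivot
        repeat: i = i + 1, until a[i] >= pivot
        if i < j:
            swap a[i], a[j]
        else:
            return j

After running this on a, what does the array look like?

[4, 1, 0, 3, 2, 13, 6, 12]

pivot=6
j stops at 6 (4), i stops at 0 (6); swap ⇒ [4, 1, 0, 13, 2, 3, 6, 12]
j stops at 5 (3), i stops at 3 (13); swap ⇒ [4, 1, 0, 3, 2, 13, 6, 12]
j stops at 4, i stops at 5; i≥j ⇒ return 4. a=[4, 1, 0, 3, 2, 13, 6, 12]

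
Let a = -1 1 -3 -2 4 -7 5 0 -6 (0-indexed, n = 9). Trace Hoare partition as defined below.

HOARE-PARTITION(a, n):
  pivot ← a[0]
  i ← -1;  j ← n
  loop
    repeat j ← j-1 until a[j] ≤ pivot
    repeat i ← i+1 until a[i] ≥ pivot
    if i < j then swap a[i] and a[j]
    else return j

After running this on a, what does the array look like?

pivot = a[0] = -1; i = -1, j = 9
j→8 (a[8]=-6≤-1), i→0 (a[0]=-1≥-1); i<j, swap → -6 1 -3 -2 4 -7 5 0 -1
j→5 (a[5]=-7≤-1), i→1 (a[1]=1≥-1); i<j, swap → -6 -7 -3 -2 4 1 5 0 -1
j→3, i→4; i≥j, return j=3. a = -6 -7 -3 -2 4 1 5 0 -1

-6 -7 -3 -2 4 1 5 0 -1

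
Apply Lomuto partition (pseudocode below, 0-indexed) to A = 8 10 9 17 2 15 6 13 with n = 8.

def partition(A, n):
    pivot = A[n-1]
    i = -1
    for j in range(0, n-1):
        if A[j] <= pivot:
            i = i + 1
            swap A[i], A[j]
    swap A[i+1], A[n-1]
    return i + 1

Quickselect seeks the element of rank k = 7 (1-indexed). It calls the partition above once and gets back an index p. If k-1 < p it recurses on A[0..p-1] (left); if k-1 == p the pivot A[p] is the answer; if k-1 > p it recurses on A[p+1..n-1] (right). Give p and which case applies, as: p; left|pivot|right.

5; right

pivot = A[7] = 13; i = -1
j=0: A[0]=8 ≤ 13 → i=0, swap A[0],A[0] (no change) → 8 10 9 17 2 15 6 13
j=1: A[1]=10 ≤ 13 → i=1, swap A[1],A[1] (no change) → 8 10 9 17 2 15 6 13
j=2: A[2]=9 ≤ 13 → i=2, swap A[2],A[2] (no change) → 8 10 9 17 2 15 6 13
j=3: A[3]=17 > 13 → no swap
j=4: A[4]=2 ≤ 13 → i=3, swap A[3],A[4] → 8 10 9 2 17 15 6 13
j=5: A[5]=15 > 13 → no swap
j=6: A[6]=6 ≤ 13 → i=4, swap A[4],A[6] → 8 10 9 2 6 15 17 13
final swap A[5],A[7] → 8 10 9 2 6 13 17 15; return 5
p = 5; k-1 = 6 > 5 ⇒ right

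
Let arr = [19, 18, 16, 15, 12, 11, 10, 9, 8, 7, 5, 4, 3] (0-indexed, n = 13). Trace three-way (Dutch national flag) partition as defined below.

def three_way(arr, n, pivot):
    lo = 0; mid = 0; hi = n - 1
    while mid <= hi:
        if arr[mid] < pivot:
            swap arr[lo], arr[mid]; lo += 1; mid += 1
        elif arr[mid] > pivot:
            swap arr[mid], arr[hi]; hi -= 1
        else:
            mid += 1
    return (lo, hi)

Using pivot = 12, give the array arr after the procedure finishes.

[3, 4, 5, 7, 11, 10, 9, 8, 12, 15, 16, 18, 19]

lo=0 mid=0 hi=12
19>12: swap(0,12), hi=11 ⇒ [3, 18, 16, 15, 12, 11, 10, 9, 8, 7, 5, 4, 19]
3<12: swap(0,0), lo=1 mid=1 ⇒ [3, 18, 16, 15, 12, 11, 10, 9, 8, 7, 5, 4, 19]
18>12: swap(1,11), hi=10 ⇒ [3, 4, 16, 15, 12, 11, 10, 9, 8, 7, 5, 18, 19]
4<12: swap(1,1), lo=2 mid=2 ⇒ [3, 4, 16, 15, 12, 11, 10, 9, 8, 7, 5, 18, 19]
16>12: swap(2,10), hi=9 ⇒ [3, 4, 5, 15, 12, 11, 10, 9, 8, 7, 16, 18, 19]
5<12: swap(2,2), lo=3 mid=3 ⇒ [3, 4, 5, 15, 12, 11, 10, 9, 8, 7, 16, 18, 19]
15>12: swap(3,9), hi=8 ⇒ [3, 4, 5, 7, 12, 11, 10, 9, 8, 15, 16, 18, 19]
7<12: swap(3,3), lo=4 mid=4 ⇒ [3, 4, 5, 7, 12, 11, 10, 9, 8, 15, 16, 18, 19]
12=12: mid=5
11<12: swap(4,5), lo=5 mid=6 ⇒ [3, 4, 5, 7, 11, 12, 10, 9, 8, 15, 16, 18, 19]
10<12: swap(5,6), lo=6 mid=7 ⇒ [3, 4, 5, 7, 11, 10, 12, 9, 8, 15, 16, 18, 19]
9<12: swap(6,7), lo=7 mid=8 ⇒ [3, 4, 5, 7, 11, 10, 9, 12, 8, 15, 16, 18, 19]
8<12: swap(7,8), lo=8 mid=9 ⇒ [3, 4, 5, 7, 11, 10, 9, 8, 12, 15, 16, 18, 19]
done. lo=8 hi=8; arr=[3, 4, 5, 7, 11, 10, 9, 8, 12, 15, 16, 18, 19]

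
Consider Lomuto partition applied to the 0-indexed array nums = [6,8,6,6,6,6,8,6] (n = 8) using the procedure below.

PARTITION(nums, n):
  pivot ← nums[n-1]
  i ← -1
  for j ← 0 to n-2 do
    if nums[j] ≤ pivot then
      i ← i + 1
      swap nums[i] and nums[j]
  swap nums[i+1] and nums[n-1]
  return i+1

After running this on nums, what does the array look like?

[6,6,6,6,6,6,8,8]

pivot = nums[7] = 6; i = -1
j=0: nums[0]=6 ≤ 6 → i=0, swap nums[0],nums[0] (no change) → [6,8,6,6,6,6,8,6]
j=1: nums[1]=8 > 6 → no swap
j=2: nums[2]=6 ≤ 6 → i=1, swap nums[1],nums[2] → [6,6,8,6,6,6,8,6]
j=3: nums[3]=6 ≤ 6 → i=2, swap nums[2],nums[3] → [6,6,6,8,6,6,8,6]
j=4: nums[4]=6 ≤ 6 → i=3, swap nums[3],nums[4] → [6,6,6,6,8,6,8,6]
j=5: nums[5]=6 ≤ 6 → i=4, swap nums[4],nums[5] → [6,6,6,6,6,8,8,6]
j=6: nums[6]=8 > 6 → no swap
final swap nums[5],nums[7] → [6,6,6,6,6,6,8,8]; return 5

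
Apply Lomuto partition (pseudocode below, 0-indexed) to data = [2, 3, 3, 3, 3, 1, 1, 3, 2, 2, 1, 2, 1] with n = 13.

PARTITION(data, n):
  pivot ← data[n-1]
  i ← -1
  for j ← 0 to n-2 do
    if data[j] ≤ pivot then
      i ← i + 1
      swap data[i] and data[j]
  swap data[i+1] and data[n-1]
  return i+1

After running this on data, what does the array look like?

[1, 1, 1, 1, 3, 2, 3, 3, 2, 2, 3, 2, 3]

pivot = data[12] = 1; i = -1
j=0: data[0]=2 > 1 → no swap
j=1: data[1]=3 > 1 → no swap
j=2: data[2]=3 > 1 → no swap
j=3: data[3]=3 > 1 → no swap
j=4: data[4]=3 > 1 → no swap
j=5: data[5]=1 ≤ 1 → i=0, swap data[0],data[5] → [1, 3, 3, 3, 3, 2, 1, 3, 2, 2, 1, 2, 1]
j=6: data[6]=1 ≤ 1 → i=1, swap data[1],data[6] → [1, 1, 3, 3, 3, 2, 3, 3, 2, 2, 1, 2, 1]
j=7: data[7]=3 > 1 → no swap
j=8: data[8]=2 > 1 → no swap
j=9: data[9]=2 > 1 → no swap
j=10: data[10]=1 ≤ 1 → i=2, swap data[2],data[10] → [1, 1, 1, 3, 3, 2, 3, 3, 2, 2, 3, 2, 1]
j=11: data[11]=2 > 1 → no swap
final swap data[3],data[12] → [1, 1, 1, 1, 3, 2, 3, 3, 2, 2, 3, 2, 3]; return 3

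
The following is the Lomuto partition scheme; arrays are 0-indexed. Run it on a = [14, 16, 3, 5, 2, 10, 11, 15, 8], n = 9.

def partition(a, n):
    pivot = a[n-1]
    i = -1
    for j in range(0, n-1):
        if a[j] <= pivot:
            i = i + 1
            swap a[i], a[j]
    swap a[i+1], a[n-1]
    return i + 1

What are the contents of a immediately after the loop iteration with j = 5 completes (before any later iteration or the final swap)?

[3, 5, 2, 16, 14, 10, 11, 15, 8]

pivot = a[8] = 8; i = -1
j=0: a[0]=14 > 8 → no swap
j=1: a[1]=16 > 8 → no swap
j=2: a[2]=3 ≤ 8 → i=0, swap a[0],a[2] → [3, 16, 14, 5, 2, 10, 11, 15, 8]
j=3: a[3]=5 ≤ 8 → i=1, swap a[1],a[3] → [3, 5, 14, 16, 2, 10, 11, 15, 8]
j=4: a[4]=2 ≤ 8 → i=2, swap a[2],a[4] → [3, 5, 2, 16, 14, 10, 11, 15, 8]
j=5: a[5]=10 > 8 → no swap
(after j=5) a = [3, 5, 2, 16, 14, 10, 11, 15, 8]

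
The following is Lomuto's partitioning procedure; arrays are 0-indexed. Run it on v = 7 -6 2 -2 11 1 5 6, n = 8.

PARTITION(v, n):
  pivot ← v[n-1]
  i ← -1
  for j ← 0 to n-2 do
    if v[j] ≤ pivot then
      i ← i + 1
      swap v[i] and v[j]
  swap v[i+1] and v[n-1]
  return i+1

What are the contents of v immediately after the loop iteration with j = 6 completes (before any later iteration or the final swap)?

pivot=6, i=-1
j=0: 7>6, skip
j=1: -6≤6, i=0, swap(0,1) ⇒ -6 7 2 -2 11 1 5 6
j=2: 2≤6, i=1, swap(1,2) ⇒ -6 2 7 -2 11 1 5 6
j=3: -2≤6, i=2, swap(2,3) ⇒ -6 2 -2 7 11 1 5 6
j=4: 11>6, skip
j=5: 1≤6, i=3, swap(3,5) ⇒ -6 2 -2 1 11 7 5 6
j=6: 5≤6, i=4, swap(4,6) ⇒ -6 2 -2 1 5 7 11 6
(after j=6) v = -6 2 -2 1 5 7 11 6

-6 2 -2 1 5 7 11 6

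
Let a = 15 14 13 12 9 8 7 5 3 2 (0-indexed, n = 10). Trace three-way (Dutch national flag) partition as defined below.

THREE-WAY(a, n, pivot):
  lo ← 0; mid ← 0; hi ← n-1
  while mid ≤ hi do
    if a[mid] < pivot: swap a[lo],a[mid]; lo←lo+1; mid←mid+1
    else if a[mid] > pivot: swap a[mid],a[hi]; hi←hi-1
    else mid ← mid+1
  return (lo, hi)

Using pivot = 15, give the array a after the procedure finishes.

pivot = 15; lo=0, mid=0, hi=9
a[mid]=15=15: mid=1
a[mid]=14<15: swap a[0],a[1]; lo=1,mid=2 → 14 15 13 12 9 8 7 5 3 2
a[mid]=13<15: swap a[1],a[2]; lo=2,mid=3 → 14 13 15 12 9 8 7 5 3 2
a[mid]=12<15: swap a[2],a[3]; lo=3,mid=4 → 14 13 12 15 9 8 7 5 3 2
a[mid]=9<15: swap a[3],a[4]; lo=4,mid=5 → 14 13 12 9 15 8 7 5 3 2
a[mid]=8<15: swap a[4],a[5]; lo=5,mid=6 → 14 13 12 9 8 15 7 5 3 2
a[mid]=7<15: swap a[5],a[6]; lo=6,mid=7 → 14 13 12 9 8 7 15 5 3 2
a[mid]=5<15: swap a[6],a[7]; lo=7,mid=8 → 14 13 12 9 8 7 5 15 3 2
a[mid]=3<15: swap a[7],a[8]; lo=8,mid=9 → 14 13 12 9 8 7 5 3 15 2
a[mid]=2<15: swap a[8],a[9]; lo=9,mid=10 → 14 13 12 9 8 7 5 3 2 15
end: lo=9, hi=9; a = 14 13 12 9 8 7 5 3 2 15

14 13 12 9 8 7 5 3 2 15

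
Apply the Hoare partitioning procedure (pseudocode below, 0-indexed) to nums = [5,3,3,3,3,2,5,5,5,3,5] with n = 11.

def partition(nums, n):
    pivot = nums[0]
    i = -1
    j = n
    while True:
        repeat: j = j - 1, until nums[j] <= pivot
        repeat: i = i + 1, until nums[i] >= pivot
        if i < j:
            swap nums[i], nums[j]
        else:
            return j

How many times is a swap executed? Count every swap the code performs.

3

pivot = nums[0] = 5; i = -1, j = 11
j→10 (nums[10]=5≤5), i→0 (nums[0]=5≥5); i<j, swap → [5,3,3,3,3,2,5,5,5,3,5]
j→9 (nums[9]=3≤5), i→6 (nums[6]=5≥5); i<j, swap → [5,3,3,3,3,2,3,5,5,5,5]
j→8 (nums[8]=5≤5), i→7 (nums[7]=5≥5); i<j, swap → [5,3,3,3,3,2,3,5,5,5,5]
j→7, i→8; i≥j, return j=7. nums = [5,3,3,3,3,2,3,5,5,5,5]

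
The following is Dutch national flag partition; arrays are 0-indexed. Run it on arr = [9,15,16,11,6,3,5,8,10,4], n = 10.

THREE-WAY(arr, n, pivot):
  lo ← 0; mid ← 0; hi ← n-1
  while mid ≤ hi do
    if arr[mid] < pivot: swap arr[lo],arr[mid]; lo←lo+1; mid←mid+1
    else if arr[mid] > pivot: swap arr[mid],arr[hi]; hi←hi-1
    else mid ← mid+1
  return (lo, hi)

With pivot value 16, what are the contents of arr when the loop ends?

lo=0 mid=0 hi=9
9<16: swap(0,0), lo=1 mid=1 ⇒ [9,15,16,11,6,3,5,8,10,4]
15<16: swap(1,1), lo=2 mid=2 ⇒ [9,15,16,11,6,3,5,8,10,4]
16=16: mid=3
11<16: swap(2,3), lo=3 mid=4 ⇒ [9,15,11,16,6,3,5,8,10,4]
6<16: swap(3,4), lo=4 mid=5 ⇒ [9,15,11,6,16,3,5,8,10,4]
3<16: swap(4,5), lo=5 mid=6 ⇒ [9,15,11,6,3,16,5,8,10,4]
5<16: swap(5,6), lo=6 mid=7 ⇒ [9,15,11,6,3,5,16,8,10,4]
8<16: swap(6,7), lo=7 mid=8 ⇒ [9,15,11,6,3,5,8,16,10,4]
10<16: swap(7,8), lo=8 mid=9 ⇒ [9,15,11,6,3,5,8,10,16,4]
4<16: swap(8,9), lo=9 mid=10 ⇒ [9,15,11,6,3,5,8,10,4,16]
done. lo=9 hi=9; arr=[9,15,11,6,3,5,8,10,4,16]

[9,15,11,6,3,5,8,10,4,16]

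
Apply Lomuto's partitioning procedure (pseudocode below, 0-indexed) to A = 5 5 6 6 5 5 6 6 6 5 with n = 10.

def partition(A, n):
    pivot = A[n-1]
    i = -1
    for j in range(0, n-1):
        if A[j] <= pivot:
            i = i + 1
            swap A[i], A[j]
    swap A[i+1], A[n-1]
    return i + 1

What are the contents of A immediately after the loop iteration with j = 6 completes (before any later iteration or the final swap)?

pivot = A[9] = 5; i = -1
j=0: A[0]=5 ≤ 5 → i=0, swap A[0],A[0] (no change) → 5 5 6 6 5 5 6 6 6 5
j=1: A[1]=5 ≤ 5 → i=1, swap A[1],A[1] (no change) → 5 5 6 6 5 5 6 6 6 5
j=2: A[2]=6 > 5 → no swap
j=3: A[3]=6 > 5 → no swap
j=4: A[4]=5 ≤ 5 → i=2, swap A[2],A[4] → 5 5 5 6 6 5 6 6 6 5
j=5: A[5]=5 ≤ 5 → i=3, swap A[3],A[5] → 5 5 5 5 6 6 6 6 6 5
j=6: A[6]=6 > 5 → no swap
(after j=6) A = 5 5 5 5 6 6 6 6 6 5

5 5 5 5 6 6 6 6 6 5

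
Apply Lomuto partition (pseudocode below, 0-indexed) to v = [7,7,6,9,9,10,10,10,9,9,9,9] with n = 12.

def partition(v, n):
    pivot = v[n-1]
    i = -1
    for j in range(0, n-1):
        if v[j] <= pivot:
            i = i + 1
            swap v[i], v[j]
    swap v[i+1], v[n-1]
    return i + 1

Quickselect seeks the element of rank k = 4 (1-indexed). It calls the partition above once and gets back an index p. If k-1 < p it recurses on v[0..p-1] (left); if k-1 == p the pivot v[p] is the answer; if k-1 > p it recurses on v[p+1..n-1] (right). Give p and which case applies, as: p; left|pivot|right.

8; left

pivot = v[11] = 9; i = -1
j=0: v[0]=7 ≤ 9 → i=0, swap v[0],v[0] (no change) → [7,7,6,9,9,10,10,10,9,9,9,9]
j=1: v[1]=7 ≤ 9 → i=1, swap v[1],v[1] (no change) → [7,7,6,9,9,10,10,10,9,9,9,9]
j=2: v[2]=6 ≤ 9 → i=2, swap v[2],v[2] (no change) → [7,7,6,9,9,10,10,10,9,9,9,9]
j=3: v[3]=9 ≤ 9 → i=3, swap v[3],v[3] (no change) → [7,7,6,9,9,10,10,10,9,9,9,9]
j=4: v[4]=9 ≤ 9 → i=4, swap v[4],v[4] (no change) → [7,7,6,9,9,10,10,10,9,9,9,9]
j=5: v[5]=10 > 9 → no swap
j=6: v[6]=10 > 9 → no swap
j=7: v[7]=10 > 9 → no swap
j=8: v[8]=9 ≤ 9 → i=5, swap v[5],v[8] → [7,7,6,9,9,9,10,10,10,9,9,9]
j=9: v[9]=9 ≤ 9 → i=6, swap v[6],v[9] → [7,7,6,9,9,9,9,10,10,10,9,9]
j=10: v[10]=9 ≤ 9 → i=7, swap v[7],v[10] → [7,7,6,9,9,9,9,9,10,10,10,9]
final swap v[8],v[11] → [7,7,6,9,9,9,9,9,9,10,10,10]; return 8
p = 8; k-1 = 3 < 8 ⇒ left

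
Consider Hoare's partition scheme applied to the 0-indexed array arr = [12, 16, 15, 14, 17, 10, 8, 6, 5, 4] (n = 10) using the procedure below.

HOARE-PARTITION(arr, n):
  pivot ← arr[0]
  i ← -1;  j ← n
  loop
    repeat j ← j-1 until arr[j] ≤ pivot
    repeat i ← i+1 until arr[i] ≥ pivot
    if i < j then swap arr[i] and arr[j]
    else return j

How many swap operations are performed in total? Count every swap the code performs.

pivot=12
j stops at 9 (4), i stops at 0 (12); swap ⇒ [4, 16, 15, 14, 17, 10, 8, 6, 5, 12]
j stops at 8 (5), i stops at 1 (16); swap ⇒ [4, 5, 15, 14, 17, 10, 8, 6, 16, 12]
j stops at 7 (6), i stops at 2 (15); swap ⇒ [4, 5, 6, 14, 17, 10, 8, 15, 16, 12]
j stops at 6 (8), i stops at 3 (14); swap ⇒ [4, 5, 6, 8, 17, 10, 14, 15, 16, 12]
j stops at 5 (10), i stops at 4 (17); swap ⇒ [4, 5, 6, 8, 10, 17, 14, 15, 16, 12]
j stops at 4, i stops at 5; i≥j ⇒ return 4. arr=[4, 5, 6, 8, 10, 17, 14, 15, 16, 12]

5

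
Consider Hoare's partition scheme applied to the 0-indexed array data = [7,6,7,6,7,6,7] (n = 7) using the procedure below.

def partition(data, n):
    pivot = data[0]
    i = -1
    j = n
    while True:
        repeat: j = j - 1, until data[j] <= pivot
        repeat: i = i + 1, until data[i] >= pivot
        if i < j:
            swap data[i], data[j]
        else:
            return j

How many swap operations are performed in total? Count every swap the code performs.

pivot = data[0] = 7; i = -1, j = 7
j→6 (data[6]=7≤7), i→0 (data[0]=7≥7); i<j, swap → [7,6,7,6,7,6,7]
j→5 (data[5]=6≤7), i→2 (data[2]=7≥7); i<j, swap → [7,6,6,6,7,7,7]
j→4, i→4; i≥j, return j=4. data = [7,6,6,6,7,7,7]

2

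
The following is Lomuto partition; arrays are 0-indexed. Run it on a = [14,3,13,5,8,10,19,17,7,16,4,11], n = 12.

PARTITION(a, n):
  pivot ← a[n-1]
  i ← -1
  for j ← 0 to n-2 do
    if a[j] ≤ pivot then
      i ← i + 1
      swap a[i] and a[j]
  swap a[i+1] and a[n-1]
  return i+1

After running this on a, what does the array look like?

pivot = a[11] = 11; i = -1
j=0: a[0]=14 > 11 → no swap
j=1: a[1]=3 ≤ 11 → i=0, swap a[0],a[1] → [3,14,13,5,8,10,19,17,7,16,4,11]
j=2: a[2]=13 > 11 → no swap
j=3: a[3]=5 ≤ 11 → i=1, swap a[1],a[3] → [3,5,13,14,8,10,19,17,7,16,4,11]
j=4: a[4]=8 ≤ 11 → i=2, swap a[2],a[4] → [3,5,8,14,13,10,19,17,7,16,4,11]
j=5: a[5]=10 ≤ 11 → i=3, swap a[3],a[5] → [3,5,8,10,13,14,19,17,7,16,4,11]
j=6: a[6]=19 > 11 → no swap
j=7: a[7]=17 > 11 → no swap
j=8: a[8]=7 ≤ 11 → i=4, swap a[4],a[8] → [3,5,8,10,7,14,19,17,13,16,4,11]
j=9: a[9]=16 > 11 → no swap
j=10: a[10]=4 ≤ 11 → i=5, swap a[5],a[10] → [3,5,8,10,7,4,19,17,13,16,14,11]
final swap a[6],a[11] → [3,5,8,10,7,4,11,17,13,16,14,19]; return 6

[3,5,8,10,7,4,11,17,13,16,14,19]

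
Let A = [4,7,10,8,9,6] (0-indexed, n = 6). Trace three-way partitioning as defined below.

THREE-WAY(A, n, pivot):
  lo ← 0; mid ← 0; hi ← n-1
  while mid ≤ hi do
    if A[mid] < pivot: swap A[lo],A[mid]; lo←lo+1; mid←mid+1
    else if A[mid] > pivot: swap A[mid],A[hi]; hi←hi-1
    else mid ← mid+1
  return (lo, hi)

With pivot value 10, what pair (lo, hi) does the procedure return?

(5, 5)

lo=0 mid=0 hi=5
4<10: swap(0,0), lo=1 mid=1 ⇒ [4,7,10,8,9,6]
7<10: swap(1,1), lo=2 mid=2 ⇒ [4,7,10,8,9,6]
10=10: mid=3
8<10: swap(2,3), lo=3 mid=4 ⇒ [4,7,8,10,9,6]
9<10: swap(3,4), lo=4 mid=5 ⇒ [4,7,8,9,10,6]
6<10: swap(4,5), lo=5 mid=6 ⇒ [4,7,8,9,6,10]
done. lo=5 hi=5; A=[4,7,8,9,6,10]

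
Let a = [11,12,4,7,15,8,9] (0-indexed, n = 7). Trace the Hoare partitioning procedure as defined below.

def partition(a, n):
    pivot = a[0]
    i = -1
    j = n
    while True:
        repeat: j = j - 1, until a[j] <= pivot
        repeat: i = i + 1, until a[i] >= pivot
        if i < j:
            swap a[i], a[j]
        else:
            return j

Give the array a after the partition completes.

[9,8,4,7,15,12,11]

pivot=11
j stops at 6 (9), i stops at 0 (11); swap ⇒ [9,12,4,7,15,8,11]
j stops at 5 (8), i stops at 1 (12); swap ⇒ [9,8,4,7,15,12,11]
j stops at 3, i stops at 4; i≥j ⇒ return 3. a=[9,8,4,7,15,12,11]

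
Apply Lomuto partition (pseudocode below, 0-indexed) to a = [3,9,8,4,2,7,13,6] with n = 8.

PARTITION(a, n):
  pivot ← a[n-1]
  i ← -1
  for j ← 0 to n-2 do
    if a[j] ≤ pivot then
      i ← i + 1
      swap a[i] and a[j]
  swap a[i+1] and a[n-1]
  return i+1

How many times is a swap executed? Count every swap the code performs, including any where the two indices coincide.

pivot = a[7] = 6; i = -1
j=0: a[0]=3 ≤ 6 → i=0, swap a[0],a[0] (no change) → [3,9,8,4,2,7,13,6]
j=1: a[1]=9 > 6 → no swap
j=2: a[2]=8 > 6 → no swap
j=3: a[3]=4 ≤ 6 → i=1, swap a[1],a[3] → [3,4,8,9,2,7,13,6]
j=4: a[4]=2 ≤ 6 → i=2, swap a[2],a[4] → [3,4,2,9,8,7,13,6]
j=5: a[5]=7 > 6 → no swap
j=6: a[6]=13 > 6 → no swap
final swap a[3],a[7] → [3,4,2,6,8,7,13,9]; return 3

4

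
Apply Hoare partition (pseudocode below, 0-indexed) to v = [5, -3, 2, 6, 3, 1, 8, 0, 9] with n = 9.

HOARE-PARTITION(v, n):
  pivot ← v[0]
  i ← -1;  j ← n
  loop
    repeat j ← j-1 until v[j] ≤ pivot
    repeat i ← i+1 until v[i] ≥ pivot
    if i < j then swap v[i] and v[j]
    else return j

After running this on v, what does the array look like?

pivot=5
j stops at 7 (0), i stops at 0 (5); swap ⇒ [0, -3, 2, 6, 3, 1, 8, 5, 9]
j stops at 5 (1), i stops at 3 (6); swap ⇒ [0, -3, 2, 1, 3, 6, 8, 5, 9]
j stops at 4, i stops at 5; i≥j ⇒ return 4. v=[0, -3, 2, 1, 3, 6, 8, 5, 9]

[0, -3, 2, 1, 3, 6, 8, 5, 9]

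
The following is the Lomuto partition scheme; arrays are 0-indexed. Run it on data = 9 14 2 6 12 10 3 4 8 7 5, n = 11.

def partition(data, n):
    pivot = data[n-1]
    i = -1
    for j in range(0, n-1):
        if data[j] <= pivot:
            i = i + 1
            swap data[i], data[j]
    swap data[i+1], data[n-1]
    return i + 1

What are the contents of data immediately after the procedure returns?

2 3 4 5 12 10 14 9 8 7 6

pivot=5, i=-1
j=0: 9>5, skip
j=1: 14>5, skip
j=2: 2≤5, i=0, swap(0,2) ⇒ 2 14 9 6 12 10 3 4 8 7 5
j=3: 6>5, skip
j=4: 12>5, skip
j=5: 10>5, skip
j=6: 3≤5, i=1, swap(1,6) ⇒ 2 3 9 6 12 10 14 4 8 7 5
j=7: 4≤5, i=2, swap(2,7) ⇒ 2 3 4 6 12 10 14 9 8 7 5
j=8: 8>5, skip
j=9: 7>5, skip
swap(3,10) ⇒ 2 3 4 5 12 10 14 9 8 7 6; return 3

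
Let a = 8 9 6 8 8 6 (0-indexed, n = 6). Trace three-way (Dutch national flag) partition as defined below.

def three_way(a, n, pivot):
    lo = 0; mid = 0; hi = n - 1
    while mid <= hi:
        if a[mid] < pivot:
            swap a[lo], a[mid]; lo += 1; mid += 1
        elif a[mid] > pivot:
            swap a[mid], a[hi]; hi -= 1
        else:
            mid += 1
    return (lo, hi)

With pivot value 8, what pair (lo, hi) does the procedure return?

(2, 4)

lo=0 mid=0 hi=5
8=8: mid=1
9>8: swap(1,5), hi=4 ⇒ 8 6 6 8 8 9
6<8: swap(0,1), lo=1 mid=2 ⇒ 6 8 6 8 8 9
6<8: swap(1,2), lo=2 mid=3 ⇒ 6 6 8 8 8 9
8=8: mid=4
8=8: mid=5
done. lo=2 hi=4; a=6 6 8 8 8 9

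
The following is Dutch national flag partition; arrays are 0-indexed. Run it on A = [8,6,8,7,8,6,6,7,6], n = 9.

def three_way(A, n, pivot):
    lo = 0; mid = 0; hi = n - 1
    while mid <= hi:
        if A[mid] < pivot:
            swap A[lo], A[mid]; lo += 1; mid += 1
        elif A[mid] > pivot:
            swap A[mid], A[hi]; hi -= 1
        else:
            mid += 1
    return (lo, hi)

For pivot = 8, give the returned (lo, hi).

pivot = 8; lo=0, mid=0, hi=8
A[mid]=8=8: mid=1
A[mid]=6<8: swap A[0],A[1]; lo=1,mid=2 → [6,8,8,7,8,6,6,7,6]
A[mid]=8=8: mid=3
A[mid]=7<8: swap A[1],A[3]; lo=2,mid=4 → [6,7,8,8,8,6,6,7,6]
A[mid]=8=8: mid=5
A[mid]=6<8: swap A[2],A[5]; lo=3,mid=6 → [6,7,6,8,8,8,6,7,6]
A[mid]=6<8: swap A[3],A[6]; lo=4,mid=7 → [6,7,6,6,8,8,8,7,6]
A[mid]=7<8: swap A[4],A[7]; lo=5,mid=8 → [6,7,6,6,7,8,8,8,6]
A[mid]=6<8: swap A[5],A[8]; lo=6,mid=9 → [6,7,6,6,7,6,8,8,8]
end: lo=6, hi=8; A = [6,7,6,6,7,6,8,8,8]

(6, 8)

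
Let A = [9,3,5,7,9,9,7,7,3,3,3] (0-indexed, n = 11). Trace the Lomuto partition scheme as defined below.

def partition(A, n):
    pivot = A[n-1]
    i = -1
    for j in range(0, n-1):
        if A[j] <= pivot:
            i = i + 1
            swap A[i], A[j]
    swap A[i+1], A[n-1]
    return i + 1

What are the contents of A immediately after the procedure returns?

pivot = A[10] = 3; i = -1
j=0: A[0]=9 > 3 → no swap
j=1: A[1]=3 ≤ 3 → i=0, swap A[0],A[1] → [3,9,5,7,9,9,7,7,3,3,3]
j=2: A[2]=5 > 3 → no swap
j=3: A[3]=7 > 3 → no swap
j=4: A[4]=9 > 3 → no swap
j=5: A[5]=9 > 3 → no swap
j=6: A[6]=7 > 3 → no swap
j=7: A[7]=7 > 3 → no swap
j=8: A[8]=3 ≤ 3 → i=1, swap A[1],A[8] → [3,3,5,7,9,9,7,7,9,3,3]
j=9: A[9]=3 ≤ 3 → i=2, swap A[2],A[9] → [3,3,3,7,9,9,7,7,9,5,3]
final swap A[3],A[10] → [3,3,3,3,9,9,7,7,9,5,7]; return 3

[3,3,3,3,9,9,7,7,9,5,7]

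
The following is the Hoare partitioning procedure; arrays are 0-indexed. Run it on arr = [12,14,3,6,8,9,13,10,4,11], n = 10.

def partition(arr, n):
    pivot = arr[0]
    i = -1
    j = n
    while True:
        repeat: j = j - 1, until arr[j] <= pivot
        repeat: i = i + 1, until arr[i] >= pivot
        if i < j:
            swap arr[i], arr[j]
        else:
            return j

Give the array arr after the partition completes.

pivot=12
j stops at 9 (11), i stops at 0 (12); swap ⇒ [11,14,3,6,8,9,13,10,4,12]
j stops at 8 (4), i stops at 1 (14); swap ⇒ [11,4,3,6,8,9,13,10,14,12]
j stops at 7 (10), i stops at 6 (13); swap ⇒ [11,4,3,6,8,9,10,13,14,12]
j stops at 6, i stops at 7; i≥j ⇒ return 6. arr=[11,4,3,6,8,9,10,13,14,12]

[11,4,3,6,8,9,10,13,14,12]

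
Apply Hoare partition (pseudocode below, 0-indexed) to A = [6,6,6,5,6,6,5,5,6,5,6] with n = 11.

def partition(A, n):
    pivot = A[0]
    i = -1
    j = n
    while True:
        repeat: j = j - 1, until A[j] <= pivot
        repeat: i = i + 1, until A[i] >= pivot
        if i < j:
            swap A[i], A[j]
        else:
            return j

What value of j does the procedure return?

pivot=6
j stops at 10 (6), i stops at 0 (6); swap ⇒ [6,6,6,5,6,6,5,5,6,5,6]
j stops at 9 (5), i stops at 1 (6); swap ⇒ [6,5,6,5,6,6,5,5,6,6,6]
j stops at 8 (6), i stops at 2 (6); swap ⇒ [6,5,6,5,6,6,5,5,6,6,6]
j stops at 7 (5), i stops at 4 (6); swap ⇒ [6,5,6,5,5,6,5,6,6,6,6]
j stops at 6 (5), i stops at 5 (6); swap ⇒ [6,5,6,5,5,5,6,6,6,6,6]
j stops at 5, i stops at 6; i≥j ⇒ return 5. A=[6,5,6,5,5,5,6,6,6,6,6]

5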